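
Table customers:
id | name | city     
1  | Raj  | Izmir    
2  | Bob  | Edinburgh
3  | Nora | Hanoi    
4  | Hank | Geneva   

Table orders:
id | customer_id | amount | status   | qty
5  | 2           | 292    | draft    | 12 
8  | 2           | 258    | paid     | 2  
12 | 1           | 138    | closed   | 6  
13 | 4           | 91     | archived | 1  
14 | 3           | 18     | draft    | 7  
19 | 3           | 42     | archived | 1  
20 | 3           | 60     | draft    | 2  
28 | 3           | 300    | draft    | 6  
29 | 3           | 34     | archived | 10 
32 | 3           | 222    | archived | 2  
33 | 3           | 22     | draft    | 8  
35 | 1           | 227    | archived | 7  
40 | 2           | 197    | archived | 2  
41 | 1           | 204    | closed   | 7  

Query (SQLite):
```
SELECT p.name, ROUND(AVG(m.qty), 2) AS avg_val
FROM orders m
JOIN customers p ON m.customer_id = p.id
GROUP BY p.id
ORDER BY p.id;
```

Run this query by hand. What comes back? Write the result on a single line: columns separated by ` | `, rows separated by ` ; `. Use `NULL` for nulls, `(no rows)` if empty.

Join each orders row to its customers via customer_id.
Group joined rows by customers.id; compute ROUND(AVG(m.qty), 2) per group.
  1: ids {12, 35, 41} → ROUND(AVG(m.qty), 2)=6.67
  2: ids {5, 8, 40} → ROUND(AVG(m.qty), 2)=5.33
  3: ids {14, 19, 20, 28, 29, 32, 33} → ROUND(AVG(m.qty), 2)=5.14
  4: ids {13} → ROUND(AVG(m.qty), 2)=1

Raj | 6.67 ; Bob | 5.33 ; Nora | 5.14 ; Hank | 1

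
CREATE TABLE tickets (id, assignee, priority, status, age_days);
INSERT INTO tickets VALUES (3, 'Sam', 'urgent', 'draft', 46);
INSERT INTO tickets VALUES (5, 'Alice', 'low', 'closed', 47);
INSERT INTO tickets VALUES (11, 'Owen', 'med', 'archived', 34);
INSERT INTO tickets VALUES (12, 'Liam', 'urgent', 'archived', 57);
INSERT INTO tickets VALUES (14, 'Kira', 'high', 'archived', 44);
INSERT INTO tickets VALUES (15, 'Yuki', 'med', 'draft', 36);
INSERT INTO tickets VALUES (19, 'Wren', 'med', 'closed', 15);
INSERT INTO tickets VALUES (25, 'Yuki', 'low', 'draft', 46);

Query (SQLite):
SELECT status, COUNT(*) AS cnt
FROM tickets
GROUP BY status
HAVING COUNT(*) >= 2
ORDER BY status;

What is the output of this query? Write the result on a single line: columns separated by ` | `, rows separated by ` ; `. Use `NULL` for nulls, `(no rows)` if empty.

Partition tickets by status; compute COUNT(*) within each group.
HAVING: keep groups with count ≥ 2.
  archived: ids {11, 12, 14} → COUNT(*)=3
  closed: ids {5, 19} → COUNT(*)=2
  draft: ids {3, 15, 25} → COUNT(*)=3

archived | 3 ; closed | 2 ; draft | 3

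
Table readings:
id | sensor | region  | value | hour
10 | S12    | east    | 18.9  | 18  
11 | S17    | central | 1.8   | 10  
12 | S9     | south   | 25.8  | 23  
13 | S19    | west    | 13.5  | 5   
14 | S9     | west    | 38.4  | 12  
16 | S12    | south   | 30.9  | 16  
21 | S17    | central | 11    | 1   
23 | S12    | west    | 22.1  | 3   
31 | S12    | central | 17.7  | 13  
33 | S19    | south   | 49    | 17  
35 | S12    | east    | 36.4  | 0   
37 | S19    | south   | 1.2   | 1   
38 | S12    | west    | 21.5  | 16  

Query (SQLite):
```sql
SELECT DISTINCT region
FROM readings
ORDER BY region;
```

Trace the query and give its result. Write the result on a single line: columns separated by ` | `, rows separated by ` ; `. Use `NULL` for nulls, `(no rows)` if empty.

central ; east ; south ; west

Collect distinct region values from readings.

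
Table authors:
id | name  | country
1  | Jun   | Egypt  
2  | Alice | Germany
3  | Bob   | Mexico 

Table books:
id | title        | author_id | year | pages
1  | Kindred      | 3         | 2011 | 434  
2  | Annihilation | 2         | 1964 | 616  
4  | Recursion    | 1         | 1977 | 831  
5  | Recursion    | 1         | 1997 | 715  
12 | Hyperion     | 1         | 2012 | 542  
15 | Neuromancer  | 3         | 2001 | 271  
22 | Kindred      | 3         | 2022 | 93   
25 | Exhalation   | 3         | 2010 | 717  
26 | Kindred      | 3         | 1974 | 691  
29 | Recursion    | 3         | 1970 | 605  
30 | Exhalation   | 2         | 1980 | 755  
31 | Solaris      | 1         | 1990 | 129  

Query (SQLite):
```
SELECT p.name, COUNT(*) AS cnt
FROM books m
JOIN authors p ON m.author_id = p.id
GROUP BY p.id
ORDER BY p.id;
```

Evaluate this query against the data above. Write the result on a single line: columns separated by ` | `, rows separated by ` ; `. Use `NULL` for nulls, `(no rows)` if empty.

Join each books row to its authors via author_id.
Group joined rows by authors.id; compute COUNT(*) per group.
  1: ids {4, 5, 12, 31} → COUNT(*)=4
  2: ids {2, 30} → COUNT(*)=2
  3: ids {1, 15, 22, 25, 26, 29} → COUNT(*)=6

Jun | 4 ; Alice | 2 ; Bob | 6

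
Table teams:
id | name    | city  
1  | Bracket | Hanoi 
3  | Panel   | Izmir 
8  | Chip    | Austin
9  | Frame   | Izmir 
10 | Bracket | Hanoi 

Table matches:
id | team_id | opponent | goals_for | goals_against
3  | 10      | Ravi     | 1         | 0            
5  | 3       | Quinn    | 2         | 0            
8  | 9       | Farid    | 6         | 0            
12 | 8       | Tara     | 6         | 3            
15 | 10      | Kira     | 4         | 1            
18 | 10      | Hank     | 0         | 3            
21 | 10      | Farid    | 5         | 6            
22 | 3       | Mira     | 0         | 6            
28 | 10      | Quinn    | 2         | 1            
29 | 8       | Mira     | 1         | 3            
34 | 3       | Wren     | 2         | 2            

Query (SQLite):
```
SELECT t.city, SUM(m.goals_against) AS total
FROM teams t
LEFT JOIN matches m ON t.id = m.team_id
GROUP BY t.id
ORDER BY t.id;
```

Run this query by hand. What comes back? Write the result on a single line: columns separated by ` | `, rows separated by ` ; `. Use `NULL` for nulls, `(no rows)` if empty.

Hanoi | NULL ; Izmir | 8 ; Austin | 6 ; Izmir | 0 ; Hanoi | 11

LEFT JOIN keeps every teams row; unmatched ones get NULL for matches columns.
Group by teams.id and compute SUM(m.goals_against). SUM over an all-NULL group is NULL.
  1: ids {—} → SUM(m.goals_against)=NULL
  3: ids {5, 22, 34} → SUM(m.goals_against)=8
  8: ids {12, 29} → SUM(m.goals_against)=6
  9: ids {8} → SUM(m.goals_against)=0
  10: ids {3, 15, 18, 21, 28} → SUM(m.goals_against)=11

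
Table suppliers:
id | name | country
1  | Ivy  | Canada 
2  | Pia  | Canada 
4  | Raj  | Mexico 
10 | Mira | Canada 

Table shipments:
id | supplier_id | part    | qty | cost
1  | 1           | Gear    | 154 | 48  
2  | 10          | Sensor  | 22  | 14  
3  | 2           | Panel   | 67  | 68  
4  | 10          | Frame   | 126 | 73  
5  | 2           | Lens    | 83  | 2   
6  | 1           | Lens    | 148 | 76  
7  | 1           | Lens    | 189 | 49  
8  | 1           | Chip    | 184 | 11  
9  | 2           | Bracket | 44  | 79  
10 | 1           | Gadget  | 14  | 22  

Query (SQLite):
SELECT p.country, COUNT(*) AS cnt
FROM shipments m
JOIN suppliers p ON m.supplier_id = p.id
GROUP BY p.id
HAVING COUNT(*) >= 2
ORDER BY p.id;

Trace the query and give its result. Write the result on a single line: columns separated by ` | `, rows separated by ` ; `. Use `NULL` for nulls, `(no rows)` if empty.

Join each shipments row to its suppliers via supplier_id.
Group joined rows by suppliers.id; compute COUNT(*) per group.
HAVING: keep groups with count ≥ 2.
  1: ids {1, 6, 7, 8, 10} → COUNT(*)=5
  2: ids {3, 5, 9} → COUNT(*)=3
  10: ids {2, 4} → COUNT(*)=2

Canada | 5 ; Canada | 3 ; Canada | 2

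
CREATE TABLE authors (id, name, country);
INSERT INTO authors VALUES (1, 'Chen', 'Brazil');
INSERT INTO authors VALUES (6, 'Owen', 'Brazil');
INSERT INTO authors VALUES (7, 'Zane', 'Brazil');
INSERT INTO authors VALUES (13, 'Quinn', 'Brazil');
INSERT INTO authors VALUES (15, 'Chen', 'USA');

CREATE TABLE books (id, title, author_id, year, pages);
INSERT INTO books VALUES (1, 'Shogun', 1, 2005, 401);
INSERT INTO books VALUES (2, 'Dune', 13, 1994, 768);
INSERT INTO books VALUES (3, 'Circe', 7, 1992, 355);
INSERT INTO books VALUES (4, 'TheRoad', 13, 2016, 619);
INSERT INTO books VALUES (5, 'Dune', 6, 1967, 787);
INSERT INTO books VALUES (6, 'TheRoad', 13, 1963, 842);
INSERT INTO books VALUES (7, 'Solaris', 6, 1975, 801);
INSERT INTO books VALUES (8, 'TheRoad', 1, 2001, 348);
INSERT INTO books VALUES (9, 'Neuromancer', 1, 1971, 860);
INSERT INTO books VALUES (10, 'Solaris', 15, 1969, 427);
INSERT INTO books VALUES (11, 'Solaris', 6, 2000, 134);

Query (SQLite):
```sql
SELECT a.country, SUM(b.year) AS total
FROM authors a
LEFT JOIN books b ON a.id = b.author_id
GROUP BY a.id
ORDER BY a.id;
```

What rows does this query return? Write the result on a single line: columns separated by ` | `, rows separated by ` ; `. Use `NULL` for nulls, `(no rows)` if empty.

LEFT JOIN keeps every authors row; unmatched ones get NULL for books columns.
Group by authors.id and compute SUM(b.year). SUM over an all-NULL group is NULL.
  1: ids {1, 8, 9} → SUM(b.year)=5977
  6: ids {5, 7, 11} → SUM(b.year)=5942
  7: ids {3} → SUM(b.year)=1992
  13: ids {2, 4, 6} → SUM(b.year)=5973
  15: ids {10} → SUM(b.year)=1969

Brazil | 5977 ; Brazil | 5942 ; Brazil | 1992 ; Brazil | 5973 ; USA | 1969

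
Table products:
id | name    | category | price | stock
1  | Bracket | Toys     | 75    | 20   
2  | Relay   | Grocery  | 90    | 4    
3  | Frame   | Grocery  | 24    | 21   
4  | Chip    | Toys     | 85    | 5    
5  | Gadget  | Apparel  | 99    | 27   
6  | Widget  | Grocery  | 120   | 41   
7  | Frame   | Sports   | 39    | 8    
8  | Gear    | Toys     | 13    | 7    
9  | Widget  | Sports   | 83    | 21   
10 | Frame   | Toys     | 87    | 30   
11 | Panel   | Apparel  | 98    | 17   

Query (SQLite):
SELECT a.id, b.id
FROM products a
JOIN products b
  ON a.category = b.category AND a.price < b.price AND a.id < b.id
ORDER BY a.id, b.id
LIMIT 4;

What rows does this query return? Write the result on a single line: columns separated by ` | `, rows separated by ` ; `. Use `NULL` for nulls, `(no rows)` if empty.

Pairs (a,b) with same category, a.price < b.price, a.id < b.id.
category groups: Apparel:{5,11} Grocery:{2,3,6} Sports:{7,9} Toys:{1,4,8,10}
Ordered by (a.id, b.id); first 4.

1 | 4 ; 1 | 10 ; 2 | 6 ; 3 | 6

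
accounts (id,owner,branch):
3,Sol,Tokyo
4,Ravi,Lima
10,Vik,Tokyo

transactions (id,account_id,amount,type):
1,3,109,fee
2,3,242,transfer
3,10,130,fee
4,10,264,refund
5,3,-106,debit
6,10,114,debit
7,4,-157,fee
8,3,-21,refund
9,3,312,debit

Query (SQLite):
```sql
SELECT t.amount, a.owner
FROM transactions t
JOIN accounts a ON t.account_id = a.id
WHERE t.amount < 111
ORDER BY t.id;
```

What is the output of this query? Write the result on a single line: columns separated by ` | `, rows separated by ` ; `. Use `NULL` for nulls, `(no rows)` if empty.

109 | Sol ; -106 | Sol ; -157 | Ravi ; -21 | Sol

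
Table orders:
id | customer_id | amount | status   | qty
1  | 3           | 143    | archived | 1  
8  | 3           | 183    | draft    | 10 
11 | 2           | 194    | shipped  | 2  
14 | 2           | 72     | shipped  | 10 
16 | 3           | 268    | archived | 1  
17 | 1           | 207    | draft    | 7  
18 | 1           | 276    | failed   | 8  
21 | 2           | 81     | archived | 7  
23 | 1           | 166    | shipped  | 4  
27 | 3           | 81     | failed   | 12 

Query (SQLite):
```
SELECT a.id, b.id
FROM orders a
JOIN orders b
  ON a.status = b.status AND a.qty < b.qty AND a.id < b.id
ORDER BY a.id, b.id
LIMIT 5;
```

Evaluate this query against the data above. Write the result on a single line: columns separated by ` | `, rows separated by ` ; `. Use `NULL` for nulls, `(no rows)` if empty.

Pairs (a,b) with same status, a.qty < b.qty, a.id < b.id.
status groups: archived:{1,16,21} draft:{8,17} failed:{18,27} shipped:{11,14,23}
Ordered by (a.id, b.id); first 5.

1 | 21 ; 11 | 14 ; 11 | 23 ; 16 | 21 ; 18 | 27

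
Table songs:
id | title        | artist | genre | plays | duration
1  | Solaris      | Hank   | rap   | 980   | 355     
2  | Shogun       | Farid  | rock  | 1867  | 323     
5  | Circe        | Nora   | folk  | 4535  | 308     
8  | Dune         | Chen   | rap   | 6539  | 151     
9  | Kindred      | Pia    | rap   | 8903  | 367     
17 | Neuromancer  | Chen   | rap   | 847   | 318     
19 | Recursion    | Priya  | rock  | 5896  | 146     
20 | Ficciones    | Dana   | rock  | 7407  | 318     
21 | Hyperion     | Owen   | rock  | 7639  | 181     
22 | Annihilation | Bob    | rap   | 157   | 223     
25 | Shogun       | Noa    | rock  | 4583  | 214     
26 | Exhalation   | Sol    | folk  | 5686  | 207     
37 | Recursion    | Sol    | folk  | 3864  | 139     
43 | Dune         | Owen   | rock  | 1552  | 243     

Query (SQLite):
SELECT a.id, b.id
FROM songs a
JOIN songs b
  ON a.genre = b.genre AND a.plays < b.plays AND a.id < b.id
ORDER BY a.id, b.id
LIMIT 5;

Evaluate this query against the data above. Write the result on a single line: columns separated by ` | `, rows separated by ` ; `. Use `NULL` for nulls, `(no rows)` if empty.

Pairs (a,b) with same genre, a.plays < b.plays, a.id < b.id.
genre groups: folk:{5,26,37} rap:{1,8,9,17,22} rock:{2,19,20,21,25,43}
Ordered by (a.id, b.id); first 5.

1 | 8 ; 1 | 9 ; 2 | 19 ; 2 | 20 ; 2 | 21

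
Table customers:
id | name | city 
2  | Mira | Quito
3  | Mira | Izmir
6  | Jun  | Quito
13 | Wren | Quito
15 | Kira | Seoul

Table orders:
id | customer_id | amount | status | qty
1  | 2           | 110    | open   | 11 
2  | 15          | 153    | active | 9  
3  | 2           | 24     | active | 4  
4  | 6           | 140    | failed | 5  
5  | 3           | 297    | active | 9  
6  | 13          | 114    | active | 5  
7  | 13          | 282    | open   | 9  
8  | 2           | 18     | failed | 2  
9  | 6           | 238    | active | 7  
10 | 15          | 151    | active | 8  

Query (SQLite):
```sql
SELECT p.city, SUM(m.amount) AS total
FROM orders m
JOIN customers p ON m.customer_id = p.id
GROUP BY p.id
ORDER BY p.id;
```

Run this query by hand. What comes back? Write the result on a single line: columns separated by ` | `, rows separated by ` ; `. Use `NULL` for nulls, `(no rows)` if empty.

Quito | 152 ; Izmir | 297 ; Quito | 378 ; Quito | 396 ; Seoul | 304

Join each orders row to its customers via customer_id.
Group joined rows by customers.id; compute SUM(m.amount) per group.
  2: ids {1, 3, 8} → SUM(m.amount)=152
  3: ids {5} → SUM(m.amount)=297
  6: ids {4, 9} → SUM(m.amount)=378
  13: ids {6, 7} → SUM(m.amount)=396
  15: ids {2, 10} → SUM(m.amount)=304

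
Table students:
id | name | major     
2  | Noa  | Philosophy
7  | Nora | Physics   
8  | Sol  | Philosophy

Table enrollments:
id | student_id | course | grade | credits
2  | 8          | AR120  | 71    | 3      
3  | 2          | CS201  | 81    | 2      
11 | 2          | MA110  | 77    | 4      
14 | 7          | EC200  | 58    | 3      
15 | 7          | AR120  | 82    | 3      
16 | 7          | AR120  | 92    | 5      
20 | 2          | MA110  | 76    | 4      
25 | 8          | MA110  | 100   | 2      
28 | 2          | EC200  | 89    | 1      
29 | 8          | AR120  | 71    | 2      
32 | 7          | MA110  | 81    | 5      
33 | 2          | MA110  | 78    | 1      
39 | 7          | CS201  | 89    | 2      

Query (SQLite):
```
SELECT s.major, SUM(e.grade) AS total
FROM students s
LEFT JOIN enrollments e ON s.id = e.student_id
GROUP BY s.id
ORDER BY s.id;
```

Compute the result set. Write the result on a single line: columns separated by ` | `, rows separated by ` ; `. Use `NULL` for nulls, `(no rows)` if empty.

Philosophy | 401 ; Physics | 402 ; Philosophy | 242

LEFT JOIN keeps every students row; unmatched ones get NULL for enrollments columns.
Group by students.id and compute SUM(e.grade). SUM over an all-NULL group is NULL.
  2: ids {3, 11, 20, 28, 33} → SUM(e.grade)=401
  7: ids {14, 15, 16, 32, 39} → SUM(e.grade)=402
  8: ids {2, 25, 29} → SUM(e.grade)=242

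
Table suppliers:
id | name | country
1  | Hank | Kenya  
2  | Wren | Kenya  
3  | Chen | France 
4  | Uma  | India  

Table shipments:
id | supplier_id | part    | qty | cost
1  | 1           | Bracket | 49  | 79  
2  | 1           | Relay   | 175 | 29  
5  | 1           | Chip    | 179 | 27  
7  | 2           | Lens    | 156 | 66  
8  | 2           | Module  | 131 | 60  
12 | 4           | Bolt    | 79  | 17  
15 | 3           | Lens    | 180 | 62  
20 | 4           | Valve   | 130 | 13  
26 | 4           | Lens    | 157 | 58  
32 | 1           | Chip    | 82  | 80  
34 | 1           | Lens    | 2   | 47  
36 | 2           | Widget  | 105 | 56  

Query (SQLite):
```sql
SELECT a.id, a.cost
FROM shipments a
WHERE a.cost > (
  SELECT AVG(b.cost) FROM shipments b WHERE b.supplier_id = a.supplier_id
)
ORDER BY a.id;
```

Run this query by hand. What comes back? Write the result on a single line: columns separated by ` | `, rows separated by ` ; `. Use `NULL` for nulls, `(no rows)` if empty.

1 | 79 ; 7 | 66 ; 26 | 58 ; 32 | 80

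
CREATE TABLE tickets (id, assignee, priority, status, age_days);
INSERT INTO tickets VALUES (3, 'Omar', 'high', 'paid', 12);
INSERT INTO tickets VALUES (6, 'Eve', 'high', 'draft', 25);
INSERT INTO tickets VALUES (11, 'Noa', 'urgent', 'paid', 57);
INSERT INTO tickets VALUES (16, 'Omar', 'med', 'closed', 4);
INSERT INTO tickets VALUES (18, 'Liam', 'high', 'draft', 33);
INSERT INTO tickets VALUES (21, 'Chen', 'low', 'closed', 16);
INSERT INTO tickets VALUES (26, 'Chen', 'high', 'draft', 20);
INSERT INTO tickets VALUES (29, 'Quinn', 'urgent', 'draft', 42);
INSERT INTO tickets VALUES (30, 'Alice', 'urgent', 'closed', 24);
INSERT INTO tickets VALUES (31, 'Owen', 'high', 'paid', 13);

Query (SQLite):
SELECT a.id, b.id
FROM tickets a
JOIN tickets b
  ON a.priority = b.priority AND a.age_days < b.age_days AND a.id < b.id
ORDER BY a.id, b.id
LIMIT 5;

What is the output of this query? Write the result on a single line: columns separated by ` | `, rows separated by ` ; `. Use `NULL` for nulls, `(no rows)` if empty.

Pairs (a,b) with same priority, a.age_days < b.age_days, a.id < b.id.
priority groups: high:{3,6,18,26,31} low:{21} med:{16} urgent:{11,29,30}
Ordered by (a.id, b.id); first 5.

3 | 6 ; 3 | 18 ; 3 | 26 ; 3 | 31 ; 6 | 18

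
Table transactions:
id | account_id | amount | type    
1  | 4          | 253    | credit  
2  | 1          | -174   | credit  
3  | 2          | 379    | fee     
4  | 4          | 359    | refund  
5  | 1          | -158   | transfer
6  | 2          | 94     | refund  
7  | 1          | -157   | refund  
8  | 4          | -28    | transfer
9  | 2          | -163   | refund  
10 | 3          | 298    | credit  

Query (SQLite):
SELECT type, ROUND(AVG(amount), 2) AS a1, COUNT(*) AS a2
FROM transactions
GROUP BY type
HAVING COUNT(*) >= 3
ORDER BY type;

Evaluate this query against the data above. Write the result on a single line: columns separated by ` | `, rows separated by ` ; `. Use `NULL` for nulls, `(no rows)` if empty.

Group transactions by type.
Per group compute: ROUND(AVG(amount), 2), COUNT(*).
HAVING: drop groups with fewer than 3 rows.
  credit: ids {1, 2, 10} → ROUND(AVG(amount), 2)=125.67, COUNT(*)=3
  fee: ids {3} → ROUND(AVG(amount), 2)=379, COUNT(*)=1
  refund: ids {4, 6, 7, 9} → ROUND(AVG(amount), 2)=33.25, COUNT(*)=4
  transfer: ids {5, 8} → ROUND(AVG(amount), 2)=-93, COUNT(*)=2

credit | 125.67 | 3 ; refund | 33.25 | 4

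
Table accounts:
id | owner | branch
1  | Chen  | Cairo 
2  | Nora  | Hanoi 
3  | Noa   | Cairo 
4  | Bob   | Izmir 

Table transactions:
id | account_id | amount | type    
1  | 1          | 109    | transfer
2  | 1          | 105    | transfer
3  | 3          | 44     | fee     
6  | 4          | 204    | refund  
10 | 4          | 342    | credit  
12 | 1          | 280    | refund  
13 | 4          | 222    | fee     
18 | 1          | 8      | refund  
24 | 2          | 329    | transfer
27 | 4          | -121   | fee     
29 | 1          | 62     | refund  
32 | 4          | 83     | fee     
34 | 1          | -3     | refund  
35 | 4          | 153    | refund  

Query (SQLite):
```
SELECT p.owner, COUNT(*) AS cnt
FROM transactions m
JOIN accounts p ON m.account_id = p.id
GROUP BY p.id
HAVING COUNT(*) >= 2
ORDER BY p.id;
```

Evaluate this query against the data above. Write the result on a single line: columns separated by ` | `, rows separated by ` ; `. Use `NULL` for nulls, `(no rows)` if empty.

Chen | 6 ; Bob | 6

Join each transactions row to its accounts via account_id.
Group joined rows by accounts.id; compute COUNT(*) per group.
HAVING: keep groups with count ≥ 2.
  1: ids {1, 2, 12, 18, 29, 34} → COUNT(*)=6
  2: ids {24} → COUNT(*)=1
  3: ids {3} → COUNT(*)=1
  4: ids {6, 10, 13, 27, 32, 35} → COUNT(*)=6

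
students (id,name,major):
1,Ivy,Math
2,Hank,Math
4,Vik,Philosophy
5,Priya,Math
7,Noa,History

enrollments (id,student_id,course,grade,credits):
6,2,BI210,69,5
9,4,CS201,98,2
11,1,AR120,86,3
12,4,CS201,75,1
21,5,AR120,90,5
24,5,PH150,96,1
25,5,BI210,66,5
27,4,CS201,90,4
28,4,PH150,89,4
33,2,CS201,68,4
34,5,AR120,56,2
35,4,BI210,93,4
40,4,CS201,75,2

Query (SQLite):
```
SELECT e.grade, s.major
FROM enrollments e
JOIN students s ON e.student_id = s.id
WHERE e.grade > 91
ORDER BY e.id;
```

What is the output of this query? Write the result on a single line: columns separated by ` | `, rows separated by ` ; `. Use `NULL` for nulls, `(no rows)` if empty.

98 | Philosophy ; 96 | Math ; 93 | Philosophy

Each enrollments row matches the students row where student_id = students.id.
Then keep rows with e.grade > 91.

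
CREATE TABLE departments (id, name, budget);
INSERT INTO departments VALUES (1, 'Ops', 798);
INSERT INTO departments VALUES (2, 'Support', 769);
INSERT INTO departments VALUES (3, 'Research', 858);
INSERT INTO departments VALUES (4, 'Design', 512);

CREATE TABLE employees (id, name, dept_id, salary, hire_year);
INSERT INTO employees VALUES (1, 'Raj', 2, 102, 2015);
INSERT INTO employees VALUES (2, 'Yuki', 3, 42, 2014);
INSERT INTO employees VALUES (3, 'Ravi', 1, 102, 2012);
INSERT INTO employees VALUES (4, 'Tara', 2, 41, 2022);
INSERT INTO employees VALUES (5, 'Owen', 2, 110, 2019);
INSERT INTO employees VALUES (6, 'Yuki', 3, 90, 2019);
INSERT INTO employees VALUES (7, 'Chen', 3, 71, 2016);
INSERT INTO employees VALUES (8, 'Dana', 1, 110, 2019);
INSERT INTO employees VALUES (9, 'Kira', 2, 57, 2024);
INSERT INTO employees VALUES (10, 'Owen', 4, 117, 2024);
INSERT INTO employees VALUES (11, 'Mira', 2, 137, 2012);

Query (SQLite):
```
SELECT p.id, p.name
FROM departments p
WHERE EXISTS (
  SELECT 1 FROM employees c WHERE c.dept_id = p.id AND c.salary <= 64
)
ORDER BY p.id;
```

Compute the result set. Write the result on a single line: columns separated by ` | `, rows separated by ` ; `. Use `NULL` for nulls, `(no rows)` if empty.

For each departments row, check whether any employees with matching dept_id has salary <= 64.
Keep rows where that is true.

2 | Support ; 3 | Research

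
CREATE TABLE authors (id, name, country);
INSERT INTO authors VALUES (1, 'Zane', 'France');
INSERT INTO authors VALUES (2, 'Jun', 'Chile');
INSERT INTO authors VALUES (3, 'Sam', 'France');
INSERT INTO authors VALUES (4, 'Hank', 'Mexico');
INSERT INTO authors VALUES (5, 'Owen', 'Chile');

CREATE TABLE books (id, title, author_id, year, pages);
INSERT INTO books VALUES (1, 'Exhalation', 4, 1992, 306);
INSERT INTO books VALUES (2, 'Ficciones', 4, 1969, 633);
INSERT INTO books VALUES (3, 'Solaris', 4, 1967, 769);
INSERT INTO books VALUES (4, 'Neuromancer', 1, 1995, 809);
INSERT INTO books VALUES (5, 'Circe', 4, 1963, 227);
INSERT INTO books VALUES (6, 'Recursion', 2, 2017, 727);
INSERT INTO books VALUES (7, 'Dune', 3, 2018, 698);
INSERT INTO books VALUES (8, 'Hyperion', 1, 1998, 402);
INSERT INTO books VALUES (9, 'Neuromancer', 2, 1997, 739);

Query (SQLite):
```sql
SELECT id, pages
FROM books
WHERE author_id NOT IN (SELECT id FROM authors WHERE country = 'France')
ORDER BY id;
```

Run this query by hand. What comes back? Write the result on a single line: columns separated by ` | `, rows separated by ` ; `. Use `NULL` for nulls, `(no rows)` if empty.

Inner query: authors.id where country = 'France'.
Outer: keep books rows whose author_id is not in that set.
Inner query → {1, 3}

1 | 306 ; 2 | 633 ; 3 | 769 ; 5 | 227 ; 6 | 727 ; 9 | 739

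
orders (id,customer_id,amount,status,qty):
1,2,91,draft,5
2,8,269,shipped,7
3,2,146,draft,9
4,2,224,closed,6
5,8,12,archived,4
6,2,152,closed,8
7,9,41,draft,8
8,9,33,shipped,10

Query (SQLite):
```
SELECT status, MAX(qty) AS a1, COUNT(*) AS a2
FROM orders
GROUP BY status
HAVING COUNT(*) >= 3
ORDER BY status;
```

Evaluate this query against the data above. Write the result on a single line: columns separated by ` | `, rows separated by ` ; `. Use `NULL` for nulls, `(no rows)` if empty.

draft | 9 | 3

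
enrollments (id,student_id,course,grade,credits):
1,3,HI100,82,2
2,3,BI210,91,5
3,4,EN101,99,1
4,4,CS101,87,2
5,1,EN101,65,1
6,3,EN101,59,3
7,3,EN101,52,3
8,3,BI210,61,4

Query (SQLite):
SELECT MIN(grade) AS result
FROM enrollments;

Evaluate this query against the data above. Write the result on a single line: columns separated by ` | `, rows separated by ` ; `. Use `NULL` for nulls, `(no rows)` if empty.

52

All grade values: [82, 91, 99, 87, 65, 59, 52, 61].
MIN of non-NULL values = 52.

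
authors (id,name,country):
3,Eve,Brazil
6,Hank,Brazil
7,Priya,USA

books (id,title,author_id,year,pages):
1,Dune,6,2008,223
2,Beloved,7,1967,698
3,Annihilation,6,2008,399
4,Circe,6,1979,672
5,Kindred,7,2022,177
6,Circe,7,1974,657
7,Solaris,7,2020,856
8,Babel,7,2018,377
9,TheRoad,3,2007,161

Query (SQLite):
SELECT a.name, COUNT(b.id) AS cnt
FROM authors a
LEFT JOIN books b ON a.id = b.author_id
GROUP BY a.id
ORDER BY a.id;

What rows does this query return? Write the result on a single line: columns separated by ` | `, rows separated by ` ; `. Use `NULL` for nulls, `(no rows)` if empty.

Eve | 1 ; Hank | 3 ; Priya | 5

LEFT JOIN keeps every authors row; unmatched ones get NULL for books columns.
Group by authors.id and compute COUNT(b.id). COUNT(col) of an all-NULL group is 0.
  3: ids {9} → COUNT(b.id)=1
  6: ids {1, 3, 4} → COUNT(b.id)=3
  7: ids {2, 5, 6, 7, 8} → COUNT(b.id)=5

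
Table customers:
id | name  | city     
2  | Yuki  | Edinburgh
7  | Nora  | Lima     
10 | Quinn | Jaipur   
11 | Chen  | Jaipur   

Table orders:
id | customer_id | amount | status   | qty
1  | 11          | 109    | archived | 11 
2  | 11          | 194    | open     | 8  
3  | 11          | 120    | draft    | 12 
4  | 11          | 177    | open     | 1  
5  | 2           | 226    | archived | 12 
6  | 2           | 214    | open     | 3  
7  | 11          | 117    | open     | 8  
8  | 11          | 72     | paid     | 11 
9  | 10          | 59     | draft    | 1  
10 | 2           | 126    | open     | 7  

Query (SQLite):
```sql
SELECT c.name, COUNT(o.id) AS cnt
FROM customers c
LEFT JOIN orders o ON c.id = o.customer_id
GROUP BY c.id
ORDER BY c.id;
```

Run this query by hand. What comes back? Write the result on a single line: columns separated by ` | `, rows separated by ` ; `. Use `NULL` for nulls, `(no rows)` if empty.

LEFT JOIN keeps every customers row; unmatched ones get NULL for orders columns.
Group by customers.id and compute COUNT(o.id). COUNT(col) of an all-NULL group is 0.
  2: ids {5, 6, 10} → COUNT(o.id)=3
  7: ids {—} → COUNT(o.id)=0
  10: ids {9} → COUNT(o.id)=1
  11: ids {1, 2, 3, 4, 7, 8} → COUNT(o.id)=6

Yuki | 3 ; Nora | 0 ; Quinn | 1 ; Chen | 6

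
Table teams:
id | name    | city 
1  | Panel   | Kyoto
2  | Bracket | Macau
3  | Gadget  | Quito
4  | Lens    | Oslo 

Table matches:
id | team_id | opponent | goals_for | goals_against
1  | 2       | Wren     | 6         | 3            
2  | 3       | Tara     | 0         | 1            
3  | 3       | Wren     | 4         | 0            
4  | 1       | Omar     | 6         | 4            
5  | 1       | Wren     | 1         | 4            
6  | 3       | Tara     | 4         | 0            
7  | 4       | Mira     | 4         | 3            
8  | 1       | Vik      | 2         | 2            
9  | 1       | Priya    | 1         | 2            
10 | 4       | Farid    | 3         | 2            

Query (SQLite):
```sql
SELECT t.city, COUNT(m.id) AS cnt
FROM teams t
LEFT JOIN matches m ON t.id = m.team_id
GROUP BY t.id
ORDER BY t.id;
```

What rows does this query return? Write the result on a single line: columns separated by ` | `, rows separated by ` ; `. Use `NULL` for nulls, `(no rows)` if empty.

LEFT JOIN keeps every teams row; unmatched ones get NULL for matches columns.
Group by teams.id and compute COUNT(m.id). COUNT(col) of an all-NULL group is 0.
  1: ids {4, 5, 8, 9} → COUNT(m.id)=4
  2: ids {1} → COUNT(m.id)=1
  3: ids {2, 3, 6} → COUNT(m.id)=3
  4: ids {7, 10} → COUNT(m.id)=2

Kyoto | 4 ; Macau | 1 ; Quito | 3 ; Oslo | 2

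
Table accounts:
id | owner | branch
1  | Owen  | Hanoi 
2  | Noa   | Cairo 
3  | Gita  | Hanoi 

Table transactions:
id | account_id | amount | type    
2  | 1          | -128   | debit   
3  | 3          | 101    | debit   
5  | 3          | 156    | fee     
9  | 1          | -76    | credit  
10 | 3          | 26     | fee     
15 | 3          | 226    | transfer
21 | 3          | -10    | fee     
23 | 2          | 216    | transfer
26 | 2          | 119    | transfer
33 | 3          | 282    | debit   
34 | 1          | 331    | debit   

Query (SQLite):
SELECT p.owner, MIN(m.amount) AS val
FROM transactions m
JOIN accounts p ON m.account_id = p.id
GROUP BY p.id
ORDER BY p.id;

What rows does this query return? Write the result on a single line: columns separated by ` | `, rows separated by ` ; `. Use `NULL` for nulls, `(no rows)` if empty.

Owen | -128 ; Noa | 119 ; Gita | -10

Join each transactions row to its accounts via account_id.
Group joined rows by accounts.id; compute MIN(m.amount) per group.
  1: ids {2, 9, 34} → MIN(m.amount)=-128
  2: ids {23, 26} → MIN(m.amount)=119
  3: ids {3, 5, 10, 15, 21, 33} → MIN(m.amount)=-10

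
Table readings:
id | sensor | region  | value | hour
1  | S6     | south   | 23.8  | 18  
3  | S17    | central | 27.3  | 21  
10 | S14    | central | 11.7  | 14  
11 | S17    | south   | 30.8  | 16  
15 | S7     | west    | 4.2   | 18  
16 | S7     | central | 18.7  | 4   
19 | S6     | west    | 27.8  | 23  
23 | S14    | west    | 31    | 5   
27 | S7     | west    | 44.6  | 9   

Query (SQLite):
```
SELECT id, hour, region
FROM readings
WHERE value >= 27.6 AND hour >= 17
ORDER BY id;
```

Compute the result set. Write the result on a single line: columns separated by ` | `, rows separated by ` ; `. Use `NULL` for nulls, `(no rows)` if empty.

19 | 23 | west

value >= 27.6: ids {11, 19, 23, 27}
hour >= 17: ids {1, 3, 15, 19}
Combine with AND.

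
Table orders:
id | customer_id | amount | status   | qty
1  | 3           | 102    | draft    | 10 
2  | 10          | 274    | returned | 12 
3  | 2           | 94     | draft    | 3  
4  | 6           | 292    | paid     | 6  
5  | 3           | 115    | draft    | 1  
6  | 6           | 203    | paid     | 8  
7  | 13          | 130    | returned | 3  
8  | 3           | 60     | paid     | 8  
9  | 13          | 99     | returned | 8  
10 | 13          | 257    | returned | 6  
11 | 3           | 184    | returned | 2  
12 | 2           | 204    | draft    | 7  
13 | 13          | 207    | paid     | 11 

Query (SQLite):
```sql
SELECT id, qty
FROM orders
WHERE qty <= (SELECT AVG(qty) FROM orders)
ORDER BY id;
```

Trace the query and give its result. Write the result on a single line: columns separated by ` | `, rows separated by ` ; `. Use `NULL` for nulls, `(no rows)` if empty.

3 | 3 ; 4 | 6 ; 5 | 1 ; 7 | 3 ; 10 | 6 ; 11 | 2

Scalar subquery: AVG(qty) over all orders rows = 6.538462 (≈; comparison uses full precision).
Keep rows where qty <= that value.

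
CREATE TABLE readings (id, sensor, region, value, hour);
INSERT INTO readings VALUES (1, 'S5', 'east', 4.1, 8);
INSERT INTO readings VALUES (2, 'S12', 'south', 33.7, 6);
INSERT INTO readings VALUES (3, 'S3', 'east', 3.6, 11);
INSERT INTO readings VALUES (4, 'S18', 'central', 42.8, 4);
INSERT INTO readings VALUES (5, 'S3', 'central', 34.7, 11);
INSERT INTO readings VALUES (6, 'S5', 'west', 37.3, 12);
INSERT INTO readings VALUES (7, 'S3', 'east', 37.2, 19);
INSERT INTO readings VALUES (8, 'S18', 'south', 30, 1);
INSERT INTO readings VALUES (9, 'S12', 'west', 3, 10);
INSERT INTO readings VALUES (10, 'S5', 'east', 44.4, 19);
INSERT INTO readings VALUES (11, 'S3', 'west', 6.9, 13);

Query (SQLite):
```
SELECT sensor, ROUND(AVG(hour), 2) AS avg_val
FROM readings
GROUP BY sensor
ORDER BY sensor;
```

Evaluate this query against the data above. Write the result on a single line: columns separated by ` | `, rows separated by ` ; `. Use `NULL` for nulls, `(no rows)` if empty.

S12 | 8 ; S18 | 2.5 ; S3 | 13.5 ; S5 | 13

Partition readings by sensor; compute ROUND(AVG(hour), 2) within each group.
  S12: ids {2, 9} → ROUND(AVG(hour), 2)=8
  S18: ids {4, 8} → ROUND(AVG(hour), 2)=2.5
  S3: ids {3, 5, 7, 11} → ROUND(AVG(hour), 2)=13.5
  S5: ids {1, 6, 10} → ROUND(AVG(hour), 2)=13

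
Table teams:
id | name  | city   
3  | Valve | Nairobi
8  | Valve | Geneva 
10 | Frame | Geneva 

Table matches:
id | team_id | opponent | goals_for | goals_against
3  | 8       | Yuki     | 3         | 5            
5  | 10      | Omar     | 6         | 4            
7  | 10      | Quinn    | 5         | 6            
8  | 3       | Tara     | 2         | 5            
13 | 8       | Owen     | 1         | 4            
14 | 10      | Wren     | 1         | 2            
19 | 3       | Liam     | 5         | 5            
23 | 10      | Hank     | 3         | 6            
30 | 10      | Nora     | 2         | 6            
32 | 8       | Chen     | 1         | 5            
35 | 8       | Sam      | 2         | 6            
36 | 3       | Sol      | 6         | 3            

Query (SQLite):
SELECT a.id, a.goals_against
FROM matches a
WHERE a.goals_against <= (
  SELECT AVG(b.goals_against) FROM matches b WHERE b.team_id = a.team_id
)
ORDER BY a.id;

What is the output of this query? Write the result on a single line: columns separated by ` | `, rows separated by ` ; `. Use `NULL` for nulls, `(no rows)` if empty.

3 | 5 ; 5 | 4 ; 13 | 4 ; 14 | 2 ; 32 | 5 ; 36 | 3

For each matches row a, compute AVG(goals_against) over rows sharing a.team_id.
Keep row a if a.goals_against <= that per-group AVG.
  team_id=3: AVG(goals_against) = 4.333333
  team_id=8: AVG(goals_against) = 5.0
  team_id=10: AVG(goals_against) = 4.8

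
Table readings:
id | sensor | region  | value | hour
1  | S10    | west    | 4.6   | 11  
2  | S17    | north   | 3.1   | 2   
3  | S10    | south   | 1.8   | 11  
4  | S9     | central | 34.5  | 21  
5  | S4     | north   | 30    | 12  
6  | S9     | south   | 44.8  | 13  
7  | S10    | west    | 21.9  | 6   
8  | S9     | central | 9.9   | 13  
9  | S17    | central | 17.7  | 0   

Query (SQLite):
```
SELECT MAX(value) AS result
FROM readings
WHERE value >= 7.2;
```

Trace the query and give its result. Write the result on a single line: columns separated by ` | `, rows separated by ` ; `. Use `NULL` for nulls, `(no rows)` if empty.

Rows where value >= 7.2 → value values: [34.5, 30, 44.8, 21.9, 9.9, 17.7].
MAX of non-NULL values = 44.8.

44.8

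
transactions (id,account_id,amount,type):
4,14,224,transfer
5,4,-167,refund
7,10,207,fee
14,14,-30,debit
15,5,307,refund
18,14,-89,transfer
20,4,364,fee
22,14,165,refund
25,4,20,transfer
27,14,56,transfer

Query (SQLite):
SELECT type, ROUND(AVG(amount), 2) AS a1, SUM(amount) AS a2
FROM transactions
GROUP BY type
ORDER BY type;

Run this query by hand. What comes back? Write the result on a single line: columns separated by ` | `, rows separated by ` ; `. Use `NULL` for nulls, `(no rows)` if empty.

Group transactions by type.
Per group compute: ROUND(AVG(amount), 2), SUM(amount).
  debit: ids {14} → ROUND(AVG(amount), 2)=-30, SUM(amount)=-30
  fee: ids {7, 20} → ROUND(AVG(amount), 2)=285.5, SUM(amount)=571
  refund: ids {5, 15, 22} → ROUND(AVG(amount), 2)=101.67, SUM(amount)=305
  transfer: ids {4, 18, 25, 27} → ROUND(AVG(amount), 2)=52.75, SUM(amount)=211

debit | -30 | -30 ; fee | 285.5 | 571 ; refund | 101.67 | 305 ; transfer | 52.75 | 211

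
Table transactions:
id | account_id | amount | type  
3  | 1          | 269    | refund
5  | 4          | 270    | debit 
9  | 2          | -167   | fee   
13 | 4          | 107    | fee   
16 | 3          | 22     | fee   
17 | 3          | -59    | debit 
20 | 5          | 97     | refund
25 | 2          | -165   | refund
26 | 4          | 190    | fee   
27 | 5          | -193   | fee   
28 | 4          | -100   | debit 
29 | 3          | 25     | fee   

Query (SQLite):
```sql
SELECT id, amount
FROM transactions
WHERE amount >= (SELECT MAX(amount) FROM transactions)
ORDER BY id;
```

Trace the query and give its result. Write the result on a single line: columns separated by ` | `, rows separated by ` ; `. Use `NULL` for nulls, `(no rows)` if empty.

Scalar subquery: MAX(amount) over all transactions rows = 270.
Keep rows where amount >= that value.

5 | 270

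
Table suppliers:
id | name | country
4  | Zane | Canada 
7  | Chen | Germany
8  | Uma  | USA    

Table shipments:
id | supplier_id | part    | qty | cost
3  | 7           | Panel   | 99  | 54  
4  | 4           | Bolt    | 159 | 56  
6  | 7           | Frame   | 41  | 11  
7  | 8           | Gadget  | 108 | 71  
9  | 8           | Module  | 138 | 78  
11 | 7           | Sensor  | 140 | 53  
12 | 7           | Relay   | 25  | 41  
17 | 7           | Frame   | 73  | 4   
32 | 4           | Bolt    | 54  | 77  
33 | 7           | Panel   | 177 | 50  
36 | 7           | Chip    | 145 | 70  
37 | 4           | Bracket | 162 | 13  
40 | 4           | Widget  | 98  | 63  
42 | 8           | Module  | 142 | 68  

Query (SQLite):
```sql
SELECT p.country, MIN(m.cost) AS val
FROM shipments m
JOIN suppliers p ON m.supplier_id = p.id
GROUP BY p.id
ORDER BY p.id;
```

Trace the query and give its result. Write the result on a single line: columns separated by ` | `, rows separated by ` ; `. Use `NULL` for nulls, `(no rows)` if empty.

Join each shipments row to its suppliers via supplier_id.
Group joined rows by suppliers.id; compute MIN(m.cost) per group.
  4: ids {4, 32, 37, 40} → MIN(m.cost)=13
  7: ids {3, 6, 11, 12, 17, 33, 36} → MIN(m.cost)=4
  8: ids {7, 9, 42} → MIN(m.cost)=68

Canada | 13 ; Germany | 4 ; USA | 68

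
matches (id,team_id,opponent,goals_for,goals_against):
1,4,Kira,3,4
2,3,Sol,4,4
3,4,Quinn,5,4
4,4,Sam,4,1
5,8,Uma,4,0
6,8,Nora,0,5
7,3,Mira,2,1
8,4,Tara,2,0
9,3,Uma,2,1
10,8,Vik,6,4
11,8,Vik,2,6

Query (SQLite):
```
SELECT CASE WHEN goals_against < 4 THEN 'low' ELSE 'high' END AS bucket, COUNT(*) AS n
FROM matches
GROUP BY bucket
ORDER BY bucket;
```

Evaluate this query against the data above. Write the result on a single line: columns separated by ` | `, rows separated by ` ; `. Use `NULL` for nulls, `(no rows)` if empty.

high | 6 ; low | 5

Bucket rows by goals_against < 4 → 'low' else 'high'; count each bucket.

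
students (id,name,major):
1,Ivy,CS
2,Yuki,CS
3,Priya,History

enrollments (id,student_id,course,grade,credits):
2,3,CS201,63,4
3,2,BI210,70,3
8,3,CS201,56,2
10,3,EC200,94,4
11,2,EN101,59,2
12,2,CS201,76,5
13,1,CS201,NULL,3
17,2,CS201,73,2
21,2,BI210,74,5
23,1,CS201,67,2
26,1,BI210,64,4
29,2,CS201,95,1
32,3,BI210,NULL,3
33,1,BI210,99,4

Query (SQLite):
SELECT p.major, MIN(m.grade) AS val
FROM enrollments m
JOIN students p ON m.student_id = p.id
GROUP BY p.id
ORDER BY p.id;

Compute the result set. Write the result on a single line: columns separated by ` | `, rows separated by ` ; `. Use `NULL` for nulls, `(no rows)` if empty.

Join each enrollments row to its students via student_id.
Group joined rows by students.id; compute MIN(m.grade) per group.
  1: ids {13, 23, 26, 33} → MIN(m.grade)=64
  2: ids {3, 11, 12, 17, 21, 29} → MIN(m.grade)=59
  3: ids {2, 8, 10, 32} → MIN(m.grade)=56

CS | 64 ; CS | 59 ; History | 56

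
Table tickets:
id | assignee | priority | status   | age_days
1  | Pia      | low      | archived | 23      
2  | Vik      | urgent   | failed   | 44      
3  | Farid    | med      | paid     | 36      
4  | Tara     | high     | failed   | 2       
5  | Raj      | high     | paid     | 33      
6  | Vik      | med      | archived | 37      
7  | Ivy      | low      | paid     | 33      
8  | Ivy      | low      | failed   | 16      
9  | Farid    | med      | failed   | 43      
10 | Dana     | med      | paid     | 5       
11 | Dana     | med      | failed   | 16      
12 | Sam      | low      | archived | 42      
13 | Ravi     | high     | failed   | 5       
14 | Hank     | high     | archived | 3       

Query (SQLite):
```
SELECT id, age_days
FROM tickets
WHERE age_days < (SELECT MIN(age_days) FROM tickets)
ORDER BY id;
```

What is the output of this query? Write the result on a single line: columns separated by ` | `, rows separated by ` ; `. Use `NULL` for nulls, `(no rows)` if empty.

(no rows)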